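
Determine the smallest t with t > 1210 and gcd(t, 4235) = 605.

1815

Multiples of 605 above 1210: 605·3, 605·4, … . Need the cofactor coprime to 4235/605 = 7.
Checking s = 3, 4, … the first with gcd(s, 7) = 1 is s = 3, giving 1815.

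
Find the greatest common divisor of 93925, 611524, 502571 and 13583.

289

gcd(93925, 611524): 611524 = 6·93925 + 47974; 93925 = 1·47974 + 45951; 47974 = 1·45951 + 2023; 45951 = 22·2023 + 1445; 2023 = 1·1445 + 578; 1445 = 2·578 + 289; 578 = 2·289 + 0 → 289
gcd(289, 502571): 502571 = 1739·289 + 0 → 289
gcd(289, 13583): 13583 = 47·289 + 0 → 289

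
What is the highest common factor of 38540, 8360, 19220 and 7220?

20

38540 = 2² · 5 · 41 · 47; 8360 = 2³ · 5 · 11 · 19; 19220 = 2² · 5 · 31²; 7220 = 2² · 5 · 19²
gcd takes min exponent of each prime: 2² · 5 = 20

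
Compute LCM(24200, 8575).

24200 = 2³ · 5² · 11²; 8575 = 5² · 7³
max exponents: 2³ · 5² · 7³ · 11² = 8300600

8300600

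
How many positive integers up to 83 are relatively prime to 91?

66

91 = 7·13. Inclusion–exclusion on these primes:
83 − ⌊83/7⌋ − ⌊83/13⌋ + ⌊83/91⌋ = 66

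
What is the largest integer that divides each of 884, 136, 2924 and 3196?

gcd(884, 136): 884 = 6·136 + 68; 136 = 2·68 + 0 → 68
gcd(68, 2924): 2924 = 43·68 + 0 → 68
gcd(68, 3196): 3196 = 47·68 + 0 → 68

68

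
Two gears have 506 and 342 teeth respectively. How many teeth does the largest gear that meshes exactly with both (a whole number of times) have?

2

Euclid: 506 = 1·342 + 164; 342 = 2·164 + 14; 164 = 11·14 + 10; 14 = 1·10 + 4; 10 = 2·4 + 2; 4 = 2·2 + 0. Last nonzero remainder: 2.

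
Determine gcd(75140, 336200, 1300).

20

gcd(75140, 336200): 336200 = 4·75140 + 35640; 75140 = 2·35640 + 3860; 35640 = 9·3860 + 900; 3860 = 4·900 + 260; 900 = 3·260 + 120; 260 = 2·120 + 20; 120 = 6·20 + 0 → 20
gcd(20, 1300): 1300 = 65·20 + 0 → 20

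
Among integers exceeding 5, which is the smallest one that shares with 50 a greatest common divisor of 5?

15

gcd(t, 50) = 5 forces 5 | t; write t = 5s. Then gcd(5s, 5·10) = 5·gcd(s, 10), so need gcd(s, 10) = 1.
5s > 5 gives s ≥ 2. The least s ≥ 2 coprime to 10 is 3, so t = 5·3 = 15.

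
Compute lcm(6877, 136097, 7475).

6877 = 13 · 23²; 136097 = 13 · 19² · 29; 7475 = 5² · 13 · 23
lcm takes max exponent of each prime: 5² · 13 · 19² · 23² · 29 = 1799882825

1799882825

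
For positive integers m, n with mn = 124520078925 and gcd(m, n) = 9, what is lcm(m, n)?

gcd·lcm = product, so lcm = 124520078925/9 = 13835564325.

13835564325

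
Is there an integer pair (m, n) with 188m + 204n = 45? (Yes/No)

gcd(188, 204): 204 = 1·188 + 16; 188 = 11·16 + 12; 16 = 1·12 + 4; 12 = 3·4 + 0 → 4
4 does not divide 45, so a solution does not exist.

No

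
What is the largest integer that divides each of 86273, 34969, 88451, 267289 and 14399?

gcd(86273, 34969): 86273 = 2·34969 + 16335; 34969 = 2·16335 + 2299; 16335 = 7·2299 + 242; 2299 = 9·242 + 121; 242 = 2·121 + 0 → 121
gcd(121, 88451): 88451 = 731·121 + 0 → 121
gcd(121, 267289): 267289 = 2209·121 + 0 → 121
gcd(121, 14399): 14399 = 119·121 + 0 → 121

121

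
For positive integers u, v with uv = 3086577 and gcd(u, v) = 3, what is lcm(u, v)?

1028859

gcd·lcm = product, so lcm = 3086577/3 = 1028859.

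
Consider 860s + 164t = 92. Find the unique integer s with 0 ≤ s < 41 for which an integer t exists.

31

Euclid: 860 = 5·164 + 40; 164 = 4·40 + 4; 40 = 10·4 + 0 → gcd = 4; 92 = 4·23.
Back-substitution yields 860·(-4) + 164·(21) = 4, so one solution is s = -4·23 = -92, t = 21·23 = 483.
Solutions in s differ by 164/4 = 41; the one in [0, 41) is -92 mod 41 = 31.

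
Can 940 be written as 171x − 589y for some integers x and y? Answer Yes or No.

By Bézout, 171x − 589y = 940 has integer solutions iff gcd(171, 589) | 940.
Euclid: 589 = 3·171 + 76; 171 = 2·76 + 19; 76 = 4·19 + 0. gcd = 19; 940 mod 19 = 9. No.

No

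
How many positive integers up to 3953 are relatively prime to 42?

Prime factors of 42: 2, 3, 7. Count integers ≤ 3953 divisible by none of them.
By inclusion–exclusion: 3953 − ⌊3953/2⌋ − ⌊3953/3⌋ − ⌊3953/7⌋ + ⌊3953/6⌋ + ⌊3953/14⌋ + ⌊3953/21⌋ − ⌊3953/42⌋ = 1130.

1130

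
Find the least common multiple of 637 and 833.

10829

gcd first: 833 = 1·637 + 196; 637 = 3·196 + 49; 196 = 4·49 + 0 → gcd = 49
lcm = 637·833/gcd = 530621/49 = 10829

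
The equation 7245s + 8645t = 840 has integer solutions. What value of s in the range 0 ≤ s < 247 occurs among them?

gcd(7245, 8645) = 35 (Euclid: 8645 = 1·7245 + 1400; 7245 = 5·1400 + 245; 1400 = 5·245 + 175; 245 = 1·175 + 70; 175 = 2·70 + 35; 70 = 2·35 + 0), and 35 | 840.
Extended Euclid: 7245·(-105) + 8645·(88) = 35. Scale by 24: s₀ = -2520.
General solution s = s₀ + 247k; reducing mod 247 gives s = 197 (and t = -165).

197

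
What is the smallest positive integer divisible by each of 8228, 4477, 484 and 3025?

lcm(8228, 4477) = 8228·4477/gcd = 36836756/121 = 304436
lcm(304436, 484) = 304436·484/gcd = 147347024/484 = 304436
lcm(304436, 3025) = 304436·3025/gcd = 920918900/121 = 7610900

7610900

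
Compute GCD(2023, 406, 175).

7

gcd(2023, 406): 2023 = 4·406 + 399; 406 = 1·399 + 7; 399 = 57·7 + 0 → 7
gcd(7, 175): 175 = 25·7 + 0 → 7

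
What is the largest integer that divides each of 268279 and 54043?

Euclid: 268279 = 4·54043 + 52107; 54043 = 1·52107 + 1936; 52107 = 26·1936 + 1771; 1936 = 1·1771 + 165; 1771 = 10·165 + 121; 165 = 1·121 + 44; 121 = 2·44 + 33; 44 = 1·33 + 11; 33 = 3·11 + 0. Last nonzero remainder: 11.

11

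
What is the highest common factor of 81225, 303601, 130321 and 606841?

gcd(81225, 303601): 303601 = 3·81225 + 59926; 81225 = 1·59926 + 21299; 59926 = 2·21299 + 17328; 21299 = 1·17328 + 3971; 17328 = 4·3971 + 1444; 3971 = 2·1444 + 1083; 1444 = 1·1083 + 361; 1083 = 3·361 + 0 → 361
gcd(361, 130321): 130321 = 361·361 + 0 → 361
gcd(361, 606841): 606841 = 1681·361 + 0 → 361

361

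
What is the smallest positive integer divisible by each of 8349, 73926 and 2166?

8349 = 3 · 11² · 23; 73926 = 2 · 3³ · 37²; 2166 = 2 · 3 · 19²
lcm takes max exponent of each prime: 2 · 3³ · 11² · 19² · 23 · 37² = 74270716938

74270716938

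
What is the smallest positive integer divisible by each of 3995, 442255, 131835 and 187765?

2930823885

lcm(3995, 442255) = 3995·442255/gcd = 1766808725/85 = 20785985
lcm(20785985, 131835) = 20785985·131835/gcd = 2740320332475/43945 = 62357955
lcm(62357955, 187765) = 62357955·187765/gcd = 11708641420575/3995 = 2930823885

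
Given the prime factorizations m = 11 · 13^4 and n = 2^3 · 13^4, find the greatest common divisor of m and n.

28561

min exponent per shared prime: 13^4 = 28561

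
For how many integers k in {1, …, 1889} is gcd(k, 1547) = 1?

1406

Prime factors of 1547: 7, 13, 17. Count integers ≤ 1889 divisible by none of them.
By inclusion–exclusion: 1889 − ⌊1889/7⌋ − ⌊1889/13⌋ − ⌊1889/17⌋ + ⌊1889/91⌋ + ⌊1889/119⌋ + ⌊1889/221⌋ − ⌊1889/1547⌋ = 1406.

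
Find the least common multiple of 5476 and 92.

125948

gcd first: 5476 = 59·92 + 48; 92 = 1·48 + 44; 48 = 1·44 + 4; 44 = 11·4 + 0 → gcd = 4
lcm = 5476·92/gcd = 503792/4 = 125948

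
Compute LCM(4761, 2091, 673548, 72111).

436791986913204

lcm(4761, 2091) = 4761·2091/gcd = 9955251/3 = 3318417
lcm(3318417, 673548) = 3318417·673548/gcd = 2235113133516/123 = 18171651492
lcm(18171651492, 72111) = 18171651492·72111/gcd = 1310375960739612/3 = 436791986913204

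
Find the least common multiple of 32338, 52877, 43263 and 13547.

32338 = 2 · 19 · 23 · 37; 52877 = 11² · 19 · 23; 43263 = 3² · 11 · 19 · 23; 13547 = 19 · 23 · 31
lcm takes max exponent of each prime: 2 · 3² · 11² · 19 · 23 · 31 · 37 = 1091698542

1091698542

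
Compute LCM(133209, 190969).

gcd first: 190969 = 1·133209 + 57760; 133209 = 2·57760 + 17689; 57760 = 3·17689 + 4693; 17689 = 3·4693 + 3610; 4693 = 1·3610 + 1083; 3610 = 3·1083 + 361; 1083 = 3·361 + 0 → gcd = 361
lcm = 133209·190969/gcd = 25438789521/361 = 70467561

70467561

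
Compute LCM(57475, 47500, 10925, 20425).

57475 = 5² · 11² · 19; 47500 = 2² · 5⁴ · 19; 10925 = 5² · 19 · 23; 20425 = 5² · 19 · 43
lcm takes max exponent of each prime: 2² · 5⁴ · 11² · 19 · 23 · 43 = 5684277500

5684277500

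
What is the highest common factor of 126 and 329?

7

Euclid: 329 = 2·126 + 77; 126 = 1·77 + 49; 77 = 1·49 + 28; 49 = 1·28 + 21; 28 = 1·21 + 7; 21 = 3·7 + 0. Last nonzero remainder: 7.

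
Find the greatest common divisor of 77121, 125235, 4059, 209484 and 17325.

99

gcd(77121, 125235): 125235 = 1·77121 + 48114; 77121 = 1·48114 + 29007; 48114 = 1·29007 + 19107; 29007 = 1·19107 + 9900; 19107 = 1·9900 + 9207; 9900 = 1·9207 + 693; 9207 = 13·693 + 198; 693 = 3·198 + 99; 198 = 2·99 + 0 → 99
gcd(99, 4059): 4059 = 41·99 + 0 → 99
gcd(99, 209484): 209484 = 2116·99 + 0 → 99
gcd(99, 17325): 17325 = 175·99 + 0 → 99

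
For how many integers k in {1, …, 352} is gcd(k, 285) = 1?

178

285 = 3·5·19. Inclusion–exclusion on these primes:
352 − ⌊352/3⌋ − ⌊352/5⌋ − ⌊352/19⌋ + ⌊352/15⌋ + ⌊352/57⌋ + ⌊352/95⌋ − ⌊352/285⌋ = 178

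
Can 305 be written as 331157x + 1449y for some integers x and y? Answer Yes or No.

Yes

By Bézout, 331157x + 1449y = 305 has integer solutions iff gcd(331157, 1449) | 305.
Euclid: 331157 = 228·1449 + 785; 1449 = 1·785 + 664; 785 = 1·664 + 121; 664 = 5·121 + 59; 121 = 2·59 + 3; 59 = 19·3 + 2; 3 = 1·2 + 1; 2 = 2·1 + 0. gcd = 1; 305 mod 1 = 0. Yes.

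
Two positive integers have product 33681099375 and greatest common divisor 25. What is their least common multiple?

1347243975

gcd·lcm = product, so lcm = 33681099375/25 = 1347243975.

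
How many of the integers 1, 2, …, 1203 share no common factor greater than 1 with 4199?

990

Prime factors of 4199: 13, 17, 19. Count integers ≤ 1203 divisible by none of them.
By inclusion–exclusion: 1203 − ⌊1203/13⌋ − ⌊1203/17⌋ − ⌊1203/19⌋ + ⌊1203/221⌋ + ⌊1203/247⌋ + ⌊1203/323⌋ − ⌊1203/4199⌋ = 990.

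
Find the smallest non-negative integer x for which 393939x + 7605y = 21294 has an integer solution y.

1

gcd(393939, 7605) = 1521 (Euclid: 393939 = 51·7605 + 6084; 7605 = 1·6084 + 1521; 6084 = 4·1521 + 0), and 1521 | 21294.
Extended Euclid: 393939·(-1) + 7605·(52) = 1521. Scale by 14: x₀ = -14.
General solution x = x₀ + 5t; reducing mod 5 gives x = 1 (and y = -49).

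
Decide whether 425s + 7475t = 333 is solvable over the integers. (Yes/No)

By Bézout, 425s + 7475t = 333 has integer solutions iff gcd(425, 7475) | 333.
Euclid: 7475 = 17·425 + 250; 425 = 1·250 + 175; 250 = 1·175 + 75; 175 = 2·75 + 25; 75 = 3·25 + 0. gcd = 25; 333 mod 25 = 8. No.

No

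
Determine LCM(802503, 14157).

97102863

gcd first: 802503 = 56·14157 + 9711; 14157 = 1·9711 + 4446; 9711 = 2·4446 + 819; 4446 = 5·819 + 351; 819 = 2·351 + 117; 351 = 3·117 + 0 → gcd = 117
lcm = 802503·14157/gcd = 11361034971/117 = 97102863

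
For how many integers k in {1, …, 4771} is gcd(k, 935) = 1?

3266

935 = 5·11·17. Inclusion–exclusion on these primes:
4771 − ⌊4771/5⌋ − ⌊4771/11⌋ − ⌊4771/17⌋ + ⌊4771/55⌋ + ⌊4771/85⌋ + ⌊4771/187⌋ − ⌊4771/935⌋ = 3266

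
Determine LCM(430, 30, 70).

430 = 2 · 5 · 43; 30 = 2 · 3 · 5; 70 = 2 · 5 · 7
lcm takes max exponent of each prime: 2 · 3 · 5 · 7 · 43 = 9030

9030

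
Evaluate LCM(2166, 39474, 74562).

242251938

lcm(2166, 39474) = 2166·39474/gcd = 85500684/6 = 14250114
lcm(14250114, 74562) = 14250114·74562/gcd = 1062517000068/4386 = 242251938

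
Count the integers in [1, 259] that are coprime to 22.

118

Prime factors of 22: 2, 11. Count integers ≤ 259 divisible by none of them.
By inclusion–exclusion: 259 − ⌊259/2⌋ − ⌊259/11⌋ + ⌊259/22⌋ = 118.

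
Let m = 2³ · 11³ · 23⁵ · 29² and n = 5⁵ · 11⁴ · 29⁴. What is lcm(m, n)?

max exponent per prime: 2³ · 5⁵ · 11⁴ · 23⁵ · 29⁴ = 1666256747076012575000

1666256747076012575000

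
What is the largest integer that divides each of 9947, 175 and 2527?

gcd(9947, 175): 9947 = 56·175 + 147; 175 = 1·147 + 28; 147 = 5·28 + 7; 28 = 4·7 + 0 → 7
gcd(7, 2527): 2527 = 361·7 + 0 → 7

7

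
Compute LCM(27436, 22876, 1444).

lcm(27436, 22876) = 27436·22876/gcd = 627625936/76 = 8258236
lcm(8258236, 1444) = 8258236·1444/gcd = 11924892784/1444 = 8258236

8258236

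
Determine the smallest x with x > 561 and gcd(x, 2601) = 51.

663

gcd(x, 2601) = 51 forces 51 | x; write x = 51s. Then gcd(51s, 51·51) = 51·gcd(s, 51), so need gcd(s, 51) = 1.
51s > 561 gives s ≥ 12. The least s ≥ 12 coprime to 51 is 13, so x = 51·13 = 663.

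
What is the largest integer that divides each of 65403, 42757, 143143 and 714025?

65403 = 3² · 13² · 43; 42757 = 11 · 13² · 23; 143143 = 7 · 11² · 13²; 714025 = 5² · 13⁴
gcd takes min exponent of each prime: 13² = 169

169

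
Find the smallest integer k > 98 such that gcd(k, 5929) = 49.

147

gcd(k, 5929) = 49 forces 49 | k; write k = 49s. Then gcd(49s, 49·121) = 49·gcd(s, 121), so need gcd(s, 121) = 1.
49s > 98 gives s ≥ 3. The least s ≥ 3 coprime to 121 is 3, so k = 49·3 = 147.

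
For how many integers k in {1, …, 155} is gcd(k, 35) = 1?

35 = 5·7. Inclusion–exclusion on these primes:
155 − ⌊155/5⌋ − ⌊155/7⌋ + ⌊155/35⌋ = 106

106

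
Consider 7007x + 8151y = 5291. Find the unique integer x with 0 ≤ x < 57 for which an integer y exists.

Euclid: 8151 = 1·7007 + 1144; 7007 = 6·1144 + 143; 1144 = 8·143 + 0 → gcd = 143; 5291 = 143·37.
Back-substitution yields 7007·(7) + 8151·(-6) = 143, so one solution is x = 7·37 = 259, y = -6·37 = -222.
Solutions in x differ by 8151/143 = 57; the one in [0, 57) is 259 mod 57 = 31.

31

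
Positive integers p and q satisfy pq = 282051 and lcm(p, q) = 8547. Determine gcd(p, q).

33

gcd·lcm = product, so gcd = 282051/8547 = 33.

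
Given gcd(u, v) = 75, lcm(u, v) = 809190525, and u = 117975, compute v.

u·v = gcd·lcm = 75·809190525 = 60689289375, so v = 60689289375/117975 = 514425.

514425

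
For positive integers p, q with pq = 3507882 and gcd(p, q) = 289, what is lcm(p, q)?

For any two positive integers, gcd × lcm equals their product. Hence lcm = 3507882 / 289 = 12138.

12138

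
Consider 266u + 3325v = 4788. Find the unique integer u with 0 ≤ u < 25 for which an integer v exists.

18

Reduce mod 3325: 266u ≡ 4788 (mod 3325). With g = gcd(266, 3325) = 133 dividing 4788, divide through: 2u ≡ 36 (mod 25).
Since gcd(2, 25) = 1, u ≡ 36·(2)⁻¹ ≡ 18 (mod 25). Smallest non-negative: 18.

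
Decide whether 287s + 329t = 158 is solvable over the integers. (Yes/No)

No

By Bézout, 287s + 329t = 158 has integer solutions iff gcd(287, 329) | 158.
Euclid: 329 = 1·287 + 42; 287 = 6·42 + 35; 42 = 1·35 + 7; 35 = 5·7 + 0. gcd = 7; 158 mod 7 = 4. No.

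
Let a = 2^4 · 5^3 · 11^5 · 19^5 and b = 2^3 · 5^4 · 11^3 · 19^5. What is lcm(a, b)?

3987782200490000

max exponent per prime: 2^4 · 5^4 · 11^5 · 19^5 = 3987782200490000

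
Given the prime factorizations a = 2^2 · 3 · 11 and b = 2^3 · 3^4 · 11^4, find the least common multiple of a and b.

9487368

max exponent per prime: 2^3 · 3^4 · 11^4 = 9487368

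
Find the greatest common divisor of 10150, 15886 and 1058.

10150 = 2 · 5² · 7 · 29; 15886 = 2 · 13² · 47; 1058 = 2 · 23²
gcd takes min exponent of each prime: 2 = 2

2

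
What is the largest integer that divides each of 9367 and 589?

19

9367 = 17 · 19 · 29
589 = 19 · 31
Common: 19 = 19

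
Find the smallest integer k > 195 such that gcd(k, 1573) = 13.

208

gcd(k, 1573) = 13 forces 13 | k; write k = 13s. Then gcd(13s, 13·121) = 13·gcd(s, 121), so need gcd(s, 121) = 1.
13s > 195 gives s ≥ 16. The least s ≥ 16 coprime to 121 is 16, so k = 13·16 = 208.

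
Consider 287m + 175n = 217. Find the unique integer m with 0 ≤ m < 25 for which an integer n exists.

16

gcd(287, 175) = 7 (Euclid: 287 = 1·175 + 112; 175 = 1·112 + 63; 112 = 1·63 + 49; 63 = 1·49 + 14; 49 = 3·14 + 7; 14 = 2·7 + 0), and 7 | 217.
Extended Euclid: 287·(11) + 175·(-18) = 7. Scale by 31: m₀ = 341.
General solution m = m₀ + 25t; reducing mod 25 gives m = 16 (and n = -25).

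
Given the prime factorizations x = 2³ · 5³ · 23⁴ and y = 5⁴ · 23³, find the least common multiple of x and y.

1399205000

max exponent per prime: 2³ · 5⁴ · 23⁴ = 1399205000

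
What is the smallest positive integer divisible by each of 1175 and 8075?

379525

1175 = 5² · 47; 8075 = 5² · 17 · 19
max exponents: 5² · 17 · 19 · 47 = 379525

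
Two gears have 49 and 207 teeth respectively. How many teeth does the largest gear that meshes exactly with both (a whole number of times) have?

1

Euclid: 207 = 4·49 + 11; 49 = 4·11 + 5; 11 = 2·5 + 1; 5 = 5·1 + 0. Last nonzero remainder: 1.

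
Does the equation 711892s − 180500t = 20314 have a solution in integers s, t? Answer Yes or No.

gcd(711892, 180500): 711892 = 3·180500 + 170392; 180500 = 1·170392 + 10108; 170392 = 16·10108 + 8664; 10108 = 1·8664 + 1444; 8664 = 6·1444 + 0 → 1444
1444 does not divide 20314, so a solution does not exist.

No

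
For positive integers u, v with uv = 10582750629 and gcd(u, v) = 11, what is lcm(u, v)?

962068239

Since gcd(u,v)·lcm(u,v) = uv, lcm = 10582750629/11 = 962068239.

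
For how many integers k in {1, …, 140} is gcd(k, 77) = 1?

77 = 7·11. Inclusion–exclusion on these primes:
140 − ⌊140/7⌋ − ⌊140/11⌋ + ⌊140/77⌋ = 109

109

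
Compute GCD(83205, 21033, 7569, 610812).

9

gcd(83205, 21033): 83205 = 3·21033 + 20106; 21033 = 1·20106 + 927; 20106 = 21·927 + 639; 927 = 1·639 + 288; 639 = 2·288 + 63; 288 = 4·63 + 36; 63 = 1·36 + 27; 36 = 1·27 + 9; 27 = 3·9 + 0 → 9
gcd(9, 7569): 7569 = 841·9 + 0 → 9
gcd(9, 610812): 610812 = 67868·9 + 0 → 9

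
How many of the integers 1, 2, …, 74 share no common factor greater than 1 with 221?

65

Prime factors of 221: 13, 17. Count integers ≤ 74 divisible by none of them.
By inclusion–exclusion: 74 − ⌊74/13⌋ − ⌊74/17⌋ + ⌊74/221⌋ = 65.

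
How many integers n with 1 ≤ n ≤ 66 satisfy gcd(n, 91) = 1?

Prime factors of 91: 7, 13. Count integers ≤ 66 divisible by none of them.
By inclusion–exclusion: 66 − ⌊66/7⌋ − ⌊66/13⌋ + ⌊66/91⌋ = 52.

52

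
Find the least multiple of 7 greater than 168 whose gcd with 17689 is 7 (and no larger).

17689 = 7·2527. Any k with gcd(k, 17689) = 7 is a multiple of 7, say 7s, with s coprime to 2527.
Need s > 168/7, so s ≥ 25. First s ≥ 25 with gcd(s, 2527) = 1 is s = 25. Thus k = 7·25 = 175.

175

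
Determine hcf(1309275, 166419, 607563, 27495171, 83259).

gcd(1309275, 166419): 1309275 = 7·166419 + 144342; 166419 = 1·144342 + 22077; 144342 = 6·22077 + 11880; 22077 = 1·11880 + 10197; 11880 = 1·10197 + 1683; 10197 = 6·1683 + 99; 1683 = 17·99 + 0 → 99
gcd(99, 607563): 607563 = 6137·99 + 0 → 99
gcd(99, 27495171): 27495171 = 277729·99 + 0 → 99
gcd(99, 83259): 83259 = 841·99 + 0 → 99

99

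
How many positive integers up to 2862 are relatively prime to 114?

904

114 = 2·3·19. Inclusion–exclusion on these primes:
2862 − ⌊2862/2⌋ − ⌊2862/3⌋ − ⌊2862/19⌋ + ⌊2862/6⌋ + ⌊2862/38⌋ + ⌊2862/57⌋ − ⌊2862/114⌋ = 904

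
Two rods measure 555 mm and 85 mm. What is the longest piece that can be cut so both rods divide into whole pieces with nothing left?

555 = 3 · 5 · 37
85 = 5 · 17
Common: 5 = 5

5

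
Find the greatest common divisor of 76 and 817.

19

76 = 2² · 19
817 = 19 · 43
Common: 19 = 19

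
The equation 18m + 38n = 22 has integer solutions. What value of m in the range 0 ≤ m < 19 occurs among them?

gcd(18, 38) = 2 (Euclid: 38 = 2·18 + 2; 18 = 9·2 + 0), and 2 | 22.
Extended Euclid: 18·(-2) + 38·(1) = 2. Scale by 11: m₀ = -22.
General solution m = m₀ + 19t; reducing mod 19 gives m = 16 (and n = -7).

16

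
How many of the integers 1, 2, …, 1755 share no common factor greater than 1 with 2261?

2261 = 7·17·19. Inclusion–exclusion on these primes:
1755 − ⌊1755/7⌋ − ⌊1755/17⌋ − ⌊1755/19⌋ + ⌊1755/119⌋ + ⌊1755/133⌋ + ⌊1755/323⌋ − ⌊1755/2261⌋ = 1342

1342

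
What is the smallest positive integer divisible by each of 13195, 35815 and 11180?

13195 = 5 · 7 · 13 · 29; 35815 = 5 · 13 · 19 · 29; 11180 = 2² · 5 · 13 · 43
lcm takes max exponent of each prime: 2² · 5 · 7 · 13 · 19 · 29 · 43 = 43121260

43121260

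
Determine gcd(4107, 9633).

Euclid: 9633 = 2·4107 + 1419; 4107 = 2·1419 + 1269; 1419 = 1·1269 + 150; 1269 = 8·150 + 69; 150 = 2·69 + 12; 69 = 5·12 + 9; 12 = 1·9 + 3; 9 = 3·3 + 0. Last nonzero remainder: 3.

3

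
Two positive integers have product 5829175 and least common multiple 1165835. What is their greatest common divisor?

gcd·lcm = product, so gcd = 5829175/1165835 = 5.

5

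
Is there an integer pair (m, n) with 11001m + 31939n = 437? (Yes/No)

gcd(11001, 31939): 31939 = 2·11001 + 9937; 11001 = 1·9937 + 1064; 9937 = 9·1064 + 361; 1064 = 2·361 + 342; 361 = 1·342 + 19; 342 = 18·19 + 0 → 19
19 divides 437, so a solution exists.

Yes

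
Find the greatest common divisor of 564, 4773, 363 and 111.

564 = 2² · 3 · 47; 4773 = 3 · 37 · 43; 363 = 3 · 11²; 111 = 3 · 37
gcd takes min exponent of each prime: 3 = 3

3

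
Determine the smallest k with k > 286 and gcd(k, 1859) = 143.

429

Multiples of 143 above 286: 143·3, 143·4, … . Need the cofactor coprime to 1859/143 = 13.
Checking s = 3, 4, … the first with gcd(s, 13) = 1 is s = 3, giving 429.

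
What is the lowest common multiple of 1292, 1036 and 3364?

281422148

1292 = 2² · 17 · 19; 1036 = 2² · 7 · 37; 3364 = 2² · 29²
lcm takes max exponent of each prime: 2² · 7 · 17 · 19 · 29² · 37 = 281422148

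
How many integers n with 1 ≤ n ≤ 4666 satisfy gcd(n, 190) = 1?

1768

190 = 2·5·19. Inclusion–exclusion on these primes:
4666 − ⌊4666/2⌋ − ⌊4666/5⌋ − ⌊4666/19⌋ + ⌊4666/10⌋ + ⌊4666/38⌋ + ⌊4666/95⌋ − ⌊4666/190⌋ = 1768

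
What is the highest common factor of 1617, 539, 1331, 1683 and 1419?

11

gcd(1617, 539): 1617 = 3·539 + 0 → 539
gcd(539, 1331): 1331 = 2·539 + 253; 539 = 2·253 + 33; 253 = 7·33 + 22; 33 = 1·22 + 11; 22 = 2·11 + 0 → 11
gcd(11, 1683): 1683 = 153·11 + 0 → 11
gcd(11, 1419): 1419 = 129·11 + 0 → 11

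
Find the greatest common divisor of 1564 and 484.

4

1564 = 2² · 17 · 23
484 = 2² · 11²
Common: 2² = 4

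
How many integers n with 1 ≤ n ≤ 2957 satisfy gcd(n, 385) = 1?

385 = 5·7·11. Inclusion–exclusion on these primes:
2957 − ⌊2957/5⌋ − ⌊2957/7⌋ − ⌊2957/11⌋ + ⌊2957/35⌋ + ⌊2957/55⌋ + ⌊2957/77⌋ − ⌊2957/385⌋ = 1844

1844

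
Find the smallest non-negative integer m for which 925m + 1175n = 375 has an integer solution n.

Reduce mod 1175: 925m ≡ 375 (mod 1175). With g = gcd(925, 1175) = 25 dividing 375, divide through: 37m ≡ 15 (mod 47).
Since gcd(37, 47) = 1, m ≡ 15·(37)⁻¹ ≡ 22 (mod 47). Smallest non-negative: 22.

22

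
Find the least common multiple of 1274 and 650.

31850

1274 = 2 · 7² · 13; 650 = 2 · 5² · 13
max exponents: 2 · 5² · 7² · 13 = 31850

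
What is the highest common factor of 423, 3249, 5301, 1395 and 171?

423 = 3² · 47; 3249 = 3² · 19²; 5301 = 3² · 19 · 31; 1395 = 3² · 5 · 31; 171 = 3² · 19
gcd takes min exponent of each prime: 3² = 9

9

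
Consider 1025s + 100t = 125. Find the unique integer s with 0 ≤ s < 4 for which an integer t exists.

Euclid: 1025 = 10·100 + 25; 100 = 4·25 + 0 → gcd = 25; 125 = 25·5.
Back-substitution yields 1025·(1) + 100·(-10) = 25, so one solution is s = 1·5 = 5, t = -10·5 = -50.
Solutions in s differ by 100/25 = 4; the one in [0, 4) is 5 mod 4 = 1.

1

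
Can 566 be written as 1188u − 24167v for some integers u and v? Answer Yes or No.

By Bézout, 1188u − 24167v = 566 has integer solutions iff gcd(1188, 24167) | 566.
Euclid: 24167 = 20·1188 + 407; 1188 = 2·407 + 374; 407 = 1·374 + 33; 374 = 11·33 + 11; 33 = 3·11 + 0. gcd = 11; 566 mod 11 = 5. No.

No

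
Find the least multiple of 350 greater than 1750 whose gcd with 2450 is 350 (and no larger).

gcd(x, 2450) = 350 forces 350 | x; write x = 350s. Then gcd(350s, 350·7) = 350·gcd(s, 7), so need gcd(s, 7) = 1.
350s > 1750 gives s ≥ 6. The least s ≥ 6 coprime to 7 is 6, so x = 350·6 = 2100.

2100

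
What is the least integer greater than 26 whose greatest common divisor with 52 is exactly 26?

78

Multiples of 26 above 26: 26·2, 26·3, … . Need the cofactor coprime to 52/26 = 2.
Checking s = 2, 3, … the first with gcd(s, 2) = 1 is s = 3, giving 78.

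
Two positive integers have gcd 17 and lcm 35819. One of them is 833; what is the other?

Using pq = gcd(p,q)·lcm(p,q) = 17·35819 = 608923, we get q = 608923/833 = 731.

731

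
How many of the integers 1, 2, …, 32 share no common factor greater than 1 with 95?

25

95 = 5·19. Inclusion–exclusion on these primes:
32 − ⌊32/5⌋ − ⌊32/19⌋ + ⌊32/95⌋ = 25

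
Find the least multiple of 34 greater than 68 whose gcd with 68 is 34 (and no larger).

Multiples of 34 above 68: 34·3, 34·4, … . Need the cofactor coprime to 68/34 = 2.
Checking s = 3, 4, … the first with gcd(s, 2) = 1 is s = 3, giving 102.

102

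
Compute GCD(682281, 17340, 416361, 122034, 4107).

682281 = 3² · 41 · 43²; 17340 = 2² · 3 · 5 · 17²; 416361 = 3 · 11² · 31 · 37; 122034 = 2 · 3 · 11 · 43²; 4107 = 3 · 37²
gcd takes min exponent of each prime: 3 = 3

3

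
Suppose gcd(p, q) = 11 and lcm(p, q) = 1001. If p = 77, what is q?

Using pq = gcd(p,q)·lcm(p,q) = 11·1001 = 11011, we get q = 11011/77 = 143.

143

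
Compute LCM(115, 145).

gcd first: 145 = 1·115 + 30; 115 = 3·30 + 25; 30 = 1·25 + 5; 25 = 5·5 + 0 → gcd = 5
lcm = 115·145/gcd = 16675/5 = 3335

3335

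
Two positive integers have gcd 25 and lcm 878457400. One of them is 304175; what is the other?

72200

Using pq = gcd(p,q)·lcm(p,q) = 25·878457400 = 21961435000, we get q = 21961435000/304175 = 72200.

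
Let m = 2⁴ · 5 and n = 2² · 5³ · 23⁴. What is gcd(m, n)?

min exponent per shared prime: 2² · 5 = 20

20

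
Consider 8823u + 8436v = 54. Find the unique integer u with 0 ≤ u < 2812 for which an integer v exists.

gcd(8823, 8436) = 3 (Euclid: 8823 = 1·8436 + 387; 8436 = 21·387 + 309; 387 = 1·309 + 78; 309 = 3·78 + 75; 78 = 1·75 + 3; 75 = 25·3 + 0), and 3 | 54.
Extended Euclid: 8823·(109) + 8436·(-114) = 3. Scale by 18: u₀ = 1962.
General solution u = u₀ + 2812t; reducing mod 2812 gives u = 1962 (and v = -2052).

1962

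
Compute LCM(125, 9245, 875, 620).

lcm(125, 9245) = 125·9245/gcd = 1155625/5 = 231125
lcm(231125, 875) = 231125·875/gcd = 202234375/125 = 1617875
lcm(1617875, 620) = 1617875·620/gcd = 1003082500/5 = 200616500

200616500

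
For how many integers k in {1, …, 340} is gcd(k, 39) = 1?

209

Prime factors of 39: 3, 13. Count integers ≤ 340 divisible by none of them.
By inclusion–exclusion: 340 − ⌊340/3⌋ − ⌊340/13⌋ + ⌊340/39⌋ = 209.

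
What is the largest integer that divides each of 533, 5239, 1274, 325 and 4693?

gcd(533, 5239): 5239 = 9·533 + 442; 533 = 1·442 + 91; 442 = 4·91 + 78; 91 = 1·78 + 13; 78 = 6·13 + 0 → 13
gcd(13, 1274): 1274 = 98·13 + 0 → 13
gcd(13, 325): 325 = 25·13 + 0 → 13
gcd(13, 4693): 4693 = 361·13 + 0 → 13

13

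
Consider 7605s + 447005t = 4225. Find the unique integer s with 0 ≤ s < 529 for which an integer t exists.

Reduce mod 447005: 7605s ≡ 4225 (mod 447005). With g = gcd(7605, 447005) = 845 dividing 4225, divide through: 9s ≡ 5 (mod 529).
Since gcd(9, 529) = 1, s ≡ 5·(9)⁻¹ ≡ 412 (mod 529). Smallest non-negative: 412.

412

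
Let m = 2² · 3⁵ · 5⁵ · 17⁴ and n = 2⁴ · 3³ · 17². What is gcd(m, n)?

31212

min exponent per shared prime: 2² · 3³ · 17² = 31212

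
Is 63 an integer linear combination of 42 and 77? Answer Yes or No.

Yes

gcd(42, 77): 77 = 1·42 + 35; 42 = 1·35 + 7; 35 = 5·7 + 0 → 7
7 divides 63, so a solution exists.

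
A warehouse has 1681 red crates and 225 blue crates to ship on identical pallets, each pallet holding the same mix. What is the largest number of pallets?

1

1681 = 41²
225 = 3² · 5²
Common: 1 = 1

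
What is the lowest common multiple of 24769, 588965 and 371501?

lcm(24769, 588965) = 24769·588965/gcd = 14588074085/17 = 858122005
lcm(858122005, 371501) = 858122005·371501/gcd = 318793182979505/9061 = 35183002205

35183002205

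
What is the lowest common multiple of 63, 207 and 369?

lcm(63, 207) = 63·207/gcd = 13041/9 = 1449
lcm(1449, 369) = 1449·369/gcd = 534681/9 = 59409

59409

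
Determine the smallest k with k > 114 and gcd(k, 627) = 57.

171

gcd(k, 627) = 57 forces 57 | k; write k = 57s. Then gcd(57s, 57·11) = 57·gcd(s, 11), so need gcd(s, 11) = 1.
57s > 114 gives s ≥ 3. The least s ≥ 3 coprime to 11 is 3, so k = 57·3 = 171.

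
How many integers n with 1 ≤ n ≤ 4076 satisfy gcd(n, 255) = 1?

2046

255 = 3·5·17. Inclusion–exclusion on these primes:
4076 − ⌊4076/3⌋ − ⌊4076/5⌋ − ⌊4076/17⌋ + ⌊4076/15⌋ + ⌊4076/51⌋ + ⌊4076/85⌋ − ⌊4076/255⌋ = 2046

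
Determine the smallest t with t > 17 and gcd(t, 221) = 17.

221 = 17·13. Any t with gcd(t, 221) = 17 is a multiple of 17, say 17s, with s coprime to 13.
Need s > 17/17, so s ≥ 2. First s ≥ 2 with gcd(s, 13) = 1 is s = 2. Thus t = 17·2 = 34.

34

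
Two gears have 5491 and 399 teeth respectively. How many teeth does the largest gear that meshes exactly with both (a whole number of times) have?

5491 = 17² · 19
399 = 3 · 7 · 19
Common: 19 = 19

19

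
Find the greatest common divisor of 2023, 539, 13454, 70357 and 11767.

7

2023 = 7 · 17²; 539 = 7² · 11; 13454 = 2 · 7 · 31²; 70357 = 7 · 19 · 23²; 11767 = 7 · 41²
gcd takes min exponent of each prime: 7 = 7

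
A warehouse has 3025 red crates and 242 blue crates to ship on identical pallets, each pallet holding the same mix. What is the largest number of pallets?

3025 = 5² · 11²
242 = 2 · 11²
Common: 11² = 121

121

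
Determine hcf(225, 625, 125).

25

gcd(225, 625): 625 = 2·225 + 175; 225 = 1·175 + 50; 175 = 3·50 + 25; 50 = 2·25 + 0 → 25
gcd(25, 125): 125 = 5·25 + 0 → 25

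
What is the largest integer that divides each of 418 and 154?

418 = 2 · 11 · 19
154 = 2 · 7 · 11
Common: 2 · 11 = 22

22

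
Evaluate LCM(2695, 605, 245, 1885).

11176165

lcm(2695, 605) = 2695·605/gcd = 1630475/55 = 29645
lcm(29645, 245) = 29645·245/gcd = 7263025/245 = 29645
lcm(29645, 1885) = 29645·1885/gcd = 55880825/5 = 11176165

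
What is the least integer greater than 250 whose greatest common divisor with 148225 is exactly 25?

300

148225 = 25·5929. Any t with gcd(t, 148225) = 25 is a multiple of 25, say 25s, with s coprime to 5929.
Need s > 250/25, so s ≥ 11. First s ≥ 11 with gcd(s, 5929) = 1 is s = 12. Thus t = 25·12 = 300.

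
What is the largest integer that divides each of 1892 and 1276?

1892 = 2² · 11 · 43
1276 = 2² · 11 · 29
Common: 2² · 11 = 44

44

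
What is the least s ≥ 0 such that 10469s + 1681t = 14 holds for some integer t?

gcd(10469, 1681) = 1 (Euclid: 10469 = 6·1681 + 383; 1681 = 4·383 + 149; 383 = 2·149 + 85; 149 = 1·85 + 64; 85 = 1·64 + 21; 64 = 3·21 + 1; 21 = 21·1 + 0), and 1 | 14.
Extended Euclid: 10469·(-79) + 1681·(492) = 1. Scale by 14: s₀ = -1106.
General solution s = s₀ + 1681k; reducing mod 1681 gives s = 575 (and t = -3581).

575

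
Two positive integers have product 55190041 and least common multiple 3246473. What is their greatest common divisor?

From gcd × lcm = ab: gcd = 55190041 / 3246473 = 17.

17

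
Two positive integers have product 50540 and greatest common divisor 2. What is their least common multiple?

25270

Since gcd(u,v)·lcm(u,v) = uv, lcm = 50540/2 = 25270.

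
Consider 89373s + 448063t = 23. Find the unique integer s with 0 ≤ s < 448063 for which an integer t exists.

Reduce mod 448063: 89373s ≡ 23 (mod 448063). With g = gcd(89373, 448063) = 1 dividing 23, divide through: 89373s ≡ 23 (mod 448063).
Since gcd(89373, 448063) = 1, s ≡ 23·(89373)⁻¹ ≡ 207575 (mod 448063). Smallest non-negative: 207575.

207575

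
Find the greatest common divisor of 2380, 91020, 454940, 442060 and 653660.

20

2380 = 2² · 5 · 7 · 17; 91020 = 2² · 3 · 5 · 37 · 41; 454940 = 2² · 5 · 23² · 43; 442060 = 2² · 5 · 23 · 31²; 653660 = 2² · 5 · 7² · 23 · 29
gcd takes min exponent of each prime: 2² · 5 = 20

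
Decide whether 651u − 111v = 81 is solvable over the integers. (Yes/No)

Yes

By Bézout, 651u − 111v = 81 has integer solutions iff gcd(651, 111) | 81.
Euclid: 651 = 5·111 + 96; 111 = 1·96 + 15; 96 = 6·15 + 6; 15 = 2·6 + 3; 6 = 2·3 + 0. gcd = 3; 81 mod 3 = 0. Yes.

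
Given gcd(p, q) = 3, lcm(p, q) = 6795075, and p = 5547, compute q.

3675

Using pq = gcd(p,q)·lcm(p,q) = 3·6795075 = 20385225, we get q = 20385225/5547 = 3675.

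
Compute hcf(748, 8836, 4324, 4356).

748 = 2² · 11 · 17; 8836 = 2² · 47²; 4324 = 2² · 23 · 47; 4356 = 2² · 3² · 11²
gcd takes min exponent of each prime: 2² = 4

4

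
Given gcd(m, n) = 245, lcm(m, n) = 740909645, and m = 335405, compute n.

541205

Using mn = gcd(m,n)·lcm(m,n) = 245·740909645 = 181522863025, we get n = 181522863025/335405 = 541205.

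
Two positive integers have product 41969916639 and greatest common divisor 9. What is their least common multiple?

4663324071

For any two positive integers, gcd × lcm equals their product. Hence lcm = 41969916639 / 9 = 4663324071.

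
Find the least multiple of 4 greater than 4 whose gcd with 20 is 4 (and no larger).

gcd(a, 20) = 4 forces 4 | a; write a = 4s. Then gcd(4s, 4·5) = 4·gcd(s, 5), so need gcd(s, 5) = 1.
4s > 4 gives s ≥ 2. The least s ≥ 2 coprime to 5 is 2, so a = 4·2 = 8.

8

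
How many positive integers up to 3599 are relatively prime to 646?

Prime factors of 646: 2, 17, 19. Count integers ≤ 3599 divisible by none of them.
By inclusion–exclusion: 3599 − ⌊3599/2⌋ − ⌊3599/17⌋ − ⌊3599/19⌋ + ⌊3599/34⌋ + ⌊3599/38⌋ + ⌊3599/323⌋ − ⌊3599/646⌋ = 1605.

1605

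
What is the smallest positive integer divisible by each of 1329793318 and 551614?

gcd first: 1329793318 = 2410·551614 + 403578; 551614 = 1·403578 + 148036; 403578 = 2·148036 + 107506; 148036 = 1·107506 + 40530; 107506 = 2·40530 + 26446; 40530 = 1·26446 + 14084; 26446 = 1·14084 + 12362; 14084 = 1·12362 + 1722; 12362 = 7·1722 + 308; 1722 = 5·308 + 182; 308 = 1·182 + 126; 182 = 1·126 + 56; 126 = 2·56 + 14; 56 = 4·14 + 0 → gcd = 14
lcm = 1329793318·551614/gcd = 733532611315252/14 = 52395186522518

52395186522518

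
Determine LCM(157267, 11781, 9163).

69354747

157267 = 11 · 17 · 29²; 11781 = 3² · 7 · 11 · 17; 9163 = 7² · 11 · 17
lcm takes max exponent of each prime: 3² · 7² · 11 · 17 · 29² = 69354747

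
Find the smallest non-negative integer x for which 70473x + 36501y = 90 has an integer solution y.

6668

Euclid: 70473 = 1·36501 + 33972; 36501 = 1·33972 + 2529; 33972 = 13·2529 + 1095; 2529 = 2·1095 + 339; 1095 = 3·339 + 78; 339 = 4·78 + 27; 78 = 2·27 + 24; 27 = 1·24 + 3; 24 = 8·3 + 0 → gcd = 3; 90 = 3·30.
Back-substitution yields 70473·(-1400) + 36501·(2703) = 3, so one solution is x = -1400·30 = -42000, y = 2703·30 = 81090.
Solutions in x differ by 36501/3 = 12167; the one in [0, 12167) is -42000 mod 12167 = 6668.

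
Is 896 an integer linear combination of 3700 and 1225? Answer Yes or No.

By Bézout, 3700m + 1225n = 896 has integer solutions iff gcd(3700, 1225) | 896.
Euclid: 3700 = 3·1225 + 25; 1225 = 49·25 + 0. gcd = 25; 896 mod 25 = 21. No.

No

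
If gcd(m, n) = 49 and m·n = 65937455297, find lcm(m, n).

1345662353

For any two positive integers, gcd × lcm equals their product. Hence lcm = 65937455297 / 49 = 1345662353.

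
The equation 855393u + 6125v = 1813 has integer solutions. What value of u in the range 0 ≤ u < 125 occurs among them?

gcd(855393, 6125) = 49 (Euclid: 855393 = 139·6125 + 4018; 6125 = 1·4018 + 2107; 4018 = 1·2107 + 1911; 2107 = 1·1911 + 196; 1911 = 9·196 + 147; 196 = 1·147 + 49; 147 = 3·49 + 0), and 49 | 1813.
Extended Euclid: 855393·(-32) + 6125·(4469) = 49. Scale by 37: u₀ = -1184.
General solution u = u₀ + 125t; reducing mod 125 gives u = 66 (and v = -9217).

66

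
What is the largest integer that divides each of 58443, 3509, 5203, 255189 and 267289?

121

58443 = 3 · 7 · 11² · 23; 3509 = 11² · 29; 5203 = 11² · 43; 255189 = 3 · 11² · 19 · 37; 267289 = 11² · 47²
gcd takes min exponent of each prime: 11² = 121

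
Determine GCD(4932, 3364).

4

4932 = 2² · 3² · 137
3364 = 2² · 29²
Common: 2² = 4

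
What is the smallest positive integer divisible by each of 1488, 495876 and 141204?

lcm(1488, 495876) = 1488·495876/gcd = 737863488/372 = 1983504
lcm(1983504, 141204) = 1983504·141204/gcd = 280078698816/12 = 23339891568

23339891568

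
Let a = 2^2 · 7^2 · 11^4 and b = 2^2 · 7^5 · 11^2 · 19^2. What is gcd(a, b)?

min exponent per shared prime: 2^2 · 7^2 · 11^2 = 23716

23716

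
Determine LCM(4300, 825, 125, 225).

2128500

lcm(4300, 825) = 4300·825/gcd = 3547500/25 = 141900
lcm(141900, 125) = 141900·125/gcd = 17737500/25 = 709500
lcm(709500, 225) = 709500·225/gcd = 159637500/75 = 2128500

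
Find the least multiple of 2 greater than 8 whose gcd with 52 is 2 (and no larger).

10

gcd(m, 52) = 2 forces 2 | m; write m = 2s. Then gcd(2s, 2·26) = 2·gcd(s, 26), so need gcd(s, 26) = 1.
2s > 8 gives s ≥ 5. The least s ≥ 5 coprime to 26 is 5, so m = 2·5 = 10.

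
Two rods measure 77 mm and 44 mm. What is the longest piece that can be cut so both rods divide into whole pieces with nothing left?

11

77 = 7 · 11
44 = 2² · 11
Common: 11 = 11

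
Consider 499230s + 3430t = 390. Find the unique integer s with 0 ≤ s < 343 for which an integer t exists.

Reduce mod 3430: 499230s ≡ 390 (mod 3430). With g = gcd(499230, 3430) = 10 dividing 390, divide through: 49923s ≡ 39 (mod 343).
Since gcd(49923, 343) = 1, s ≡ 39·(49923)⁻¹ ≡ 283 (mod 343). Smallest non-negative: 283.

283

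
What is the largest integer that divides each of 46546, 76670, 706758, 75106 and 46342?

34

46546 = 2 · 17 · 37²; 76670 = 2 · 5 · 11 · 17 · 41; 706758 = 2 · 3 · 13² · 17 · 41; 75106 = 2 · 17 · 47²; 46342 = 2 · 17 · 29 · 47
gcd takes min exponent of each prime: 2 · 17 = 34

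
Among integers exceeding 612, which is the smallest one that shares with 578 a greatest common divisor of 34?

646

578 = 34·17. Any x with gcd(x, 578) = 34 is a multiple of 34, say 34s, with s coprime to 17.
Need s > 612/34, so s ≥ 19. First s ≥ 19 with gcd(s, 17) = 1 is s = 19. Thus x = 34·19 = 646.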